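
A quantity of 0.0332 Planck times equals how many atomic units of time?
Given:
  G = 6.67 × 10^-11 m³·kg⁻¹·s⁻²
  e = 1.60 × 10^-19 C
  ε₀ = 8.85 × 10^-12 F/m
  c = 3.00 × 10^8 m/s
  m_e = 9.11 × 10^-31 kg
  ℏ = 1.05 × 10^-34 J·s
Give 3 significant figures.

7.43 × 10^-29

Planck time: t_P = √(ℏG/c⁵) = 5.37 × 10^-44 s
atomic unit of time: τ_au = (4πε₀)²ℏ³/(m_e e⁴) = 2.40 × 10^-17 s
0.0332 × 5.37 × 10^-44 / 2.40 × 10^-17 = 7.43 × 10^-29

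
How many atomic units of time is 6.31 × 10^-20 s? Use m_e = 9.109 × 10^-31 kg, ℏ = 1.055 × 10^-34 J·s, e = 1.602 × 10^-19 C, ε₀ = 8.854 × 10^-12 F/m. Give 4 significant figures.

atomic unit of time: τ_au = (4πε₀)²ℏ³/(m_e e⁴) = 2.423 × 10^-17 s.
6.31 × 10^-20 / 2.423 × 10^-17 = 2.604 × 10^-3

2.604 × 10^-3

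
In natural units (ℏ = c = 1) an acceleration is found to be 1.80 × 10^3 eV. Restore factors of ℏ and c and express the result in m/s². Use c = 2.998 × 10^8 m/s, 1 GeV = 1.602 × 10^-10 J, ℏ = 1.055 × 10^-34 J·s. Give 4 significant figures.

Acceleration is [L]/[T]² = c·[E]/ℏ.
1 GeV → c/ℏ × (1 GeV in J) = 4.552 × 10^32 m/s².
Convert the energy scale: 1.80 × 10^3 eV = 1.80 × 10^-6 GeV.
Result: 1.80 × 10^-6 × 4.552 × 10^32 = 8.194 × 10^26 m/s².

8.194 × 10^26 m/s²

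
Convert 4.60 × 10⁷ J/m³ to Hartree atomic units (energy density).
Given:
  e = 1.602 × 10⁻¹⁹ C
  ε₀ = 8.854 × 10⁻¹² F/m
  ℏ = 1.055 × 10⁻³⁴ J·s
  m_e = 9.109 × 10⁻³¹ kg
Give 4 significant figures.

1.570 × 10⁻⁶

atomic unit of energy density: u_au = E_h/a₀³ = m_e⁴e¹⁰/((4πε₀)⁵ℏ⁸) = 2.929 × 10¹³ J/m³.
4.60 × 10⁷ / 2.929 × 10¹³ = 1.570 × 10⁻⁶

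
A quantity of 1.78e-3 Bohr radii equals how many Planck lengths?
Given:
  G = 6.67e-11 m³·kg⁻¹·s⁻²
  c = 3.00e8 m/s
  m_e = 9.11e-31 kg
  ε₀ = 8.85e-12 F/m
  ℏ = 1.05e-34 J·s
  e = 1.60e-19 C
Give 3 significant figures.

5.81e21

Bohr radius: a₀ = 4πε₀ℏ²/(m_e e²) = 5.26e-11 m
Planck length: ℓ_P = √(ℏG/c³) = 1.61e-35 m
1.78e-3 × 5.26e-11 / 1.61e-35 = 5.81e21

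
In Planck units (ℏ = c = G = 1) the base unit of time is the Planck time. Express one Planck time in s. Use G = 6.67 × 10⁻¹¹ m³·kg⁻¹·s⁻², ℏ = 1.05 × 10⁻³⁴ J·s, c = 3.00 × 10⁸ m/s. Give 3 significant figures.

5.37 × 10⁻⁴⁴ s

t_P = √(ℏG/c⁵)
  = √(2.88 × 10⁻⁸⁷)
  = 5.37 × 10⁻⁴⁴ s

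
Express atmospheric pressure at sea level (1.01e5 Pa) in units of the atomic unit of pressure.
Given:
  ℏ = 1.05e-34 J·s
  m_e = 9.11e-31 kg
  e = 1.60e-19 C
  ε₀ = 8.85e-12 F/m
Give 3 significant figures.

atomic unit of pressure: P_au = E_h/a₀³ = m_e⁴e¹⁰/((4πε₀)⁵ℏ⁸) = 3.01e13 Pa.
1.01e5 / 3.01e13 = 3.35e-9

3.35e-9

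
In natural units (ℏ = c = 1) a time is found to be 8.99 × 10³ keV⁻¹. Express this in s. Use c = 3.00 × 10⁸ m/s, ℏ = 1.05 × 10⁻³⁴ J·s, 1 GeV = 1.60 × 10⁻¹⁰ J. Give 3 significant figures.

A time is [E]⁻¹ in ℏ=c=1; restore one factor of ℏ.
1 GeV⁻¹ → ℏ × (1 GeV in J)⁻¹ = 6.56 × 10⁻²⁵ s.
Convert the energy scale: 8.99 × 10³ keV⁻¹ = 8.99 × 10⁹ GeV⁻¹.
Result: 8.99 × 10⁹ × 6.56 × 10⁻²⁵ = 5.90 × 10⁻¹⁵ s.

5.90 × 10⁻¹⁵ s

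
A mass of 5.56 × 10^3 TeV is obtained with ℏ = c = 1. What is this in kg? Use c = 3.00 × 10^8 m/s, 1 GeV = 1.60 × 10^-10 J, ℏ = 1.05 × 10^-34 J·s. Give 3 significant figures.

9.88 × 10^-21 kg

Mass is [E]/c²; divide by c².
1 GeV → 1/c² × (1 GeV in J) = 1.78 × 10^-27 kg.
Convert the energy scale: 5.56 × 10^3 TeV = 5.56 × 10^6 GeV.
Result: 5.56 × 10^6 × 1.78 × 10^-27 = 9.88 × 10^-21 kg.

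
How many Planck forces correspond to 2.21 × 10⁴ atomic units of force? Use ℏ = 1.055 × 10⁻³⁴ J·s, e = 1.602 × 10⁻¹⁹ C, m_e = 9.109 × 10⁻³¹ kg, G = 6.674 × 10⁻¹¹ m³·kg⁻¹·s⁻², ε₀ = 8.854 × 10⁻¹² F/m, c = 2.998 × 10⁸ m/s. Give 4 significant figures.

atomic unit of force: F_au = E_h/a₀ = m_e²e⁶/((4πε₀)³ℏ⁴) = 8.220 × 10⁻⁸ N
Planck force: F_P = c⁴/G = 1.210 × 10⁴⁴ N
2.21 × 10⁴ × 8.220 × 10⁻⁸ / 1.210 × 10⁴⁴ = 1.501 × 10⁻⁴⁷

1.501 × 10⁻⁴⁷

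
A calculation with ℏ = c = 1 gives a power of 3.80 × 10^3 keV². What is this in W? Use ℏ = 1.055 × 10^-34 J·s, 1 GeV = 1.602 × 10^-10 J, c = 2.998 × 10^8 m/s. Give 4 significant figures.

Power is [E]/[T] = [E]²/ℏ.
1 GeV² → 1/ℏ × (1 GeV in J)² = 2.433 × 10^14 W.
Convert the energy scale: 3.80 × 10^3 keV² = 3.80 × 10^-9 GeV².
Result: 3.80 × 10^-9 × 2.433 × 10^14 = 9.244 × 10^5 W.

9.244 × 10^5 W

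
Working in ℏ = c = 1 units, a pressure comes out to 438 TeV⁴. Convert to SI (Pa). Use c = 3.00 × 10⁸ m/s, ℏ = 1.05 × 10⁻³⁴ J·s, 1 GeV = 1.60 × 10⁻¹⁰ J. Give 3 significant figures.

9.18 × 10⁵¹ Pa

Pressure is [E]/[L]³ = [E]⁴/(ℏc)³.
1 GeV⁴ → 1/(ℏc)³ × (1 GeV in J)⁴ = 2.10 × 10³⁷ Pa.
Convert the energy scale: 438 TeV⁴ = 4.38 × 10¹⁴ GeV⁴.
Result: 4.38 × 10¹⁴ × 2.10 × 10³⁷ = 9.18 × 10⁵¹ Pa.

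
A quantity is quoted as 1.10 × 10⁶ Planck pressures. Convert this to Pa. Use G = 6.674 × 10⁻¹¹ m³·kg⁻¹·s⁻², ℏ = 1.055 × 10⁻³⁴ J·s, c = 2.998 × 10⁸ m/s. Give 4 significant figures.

5.096 × 10¹¹⁹ Pa

One Planck pressure: p_P = c⁷/(ℏG²) = 4.632 × 10¹¹³ Pa.
1.10 × 10⁶ × 4.632 × 10¹¹³ Pa = 5.096 × 10¹¹⁹ Pa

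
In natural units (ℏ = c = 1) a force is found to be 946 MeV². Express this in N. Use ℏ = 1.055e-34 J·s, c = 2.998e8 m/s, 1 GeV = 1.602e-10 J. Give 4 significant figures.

767.6 N

Force is [E]/[L] = [E]²/(ℏc); restore (ℏc)⁻¹.
1 GeV² → 1/(ℏc) × (1 GeV in J)² = 8.114e5 N.
Convert the energy scale: 946 MeV² = 9.46e-4 GeV².
Result: 9.46e-4 × 8.114e5 = 767.6 N.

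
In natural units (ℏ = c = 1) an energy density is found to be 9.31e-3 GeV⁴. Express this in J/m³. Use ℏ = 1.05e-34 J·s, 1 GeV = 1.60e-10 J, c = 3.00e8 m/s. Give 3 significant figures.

1.95e35 J/m³

[E]/[L]³ = [E]⁴/(ℏc)³; restore (ℏc)⁻³.
1 GeV⁴ → 1/(ℏc)³ × (1 GeV in J)⁴ = 2.10e37 J/m³.
Result: 9.31e-3 × 2.10e37 = 1.95e35 J/m³.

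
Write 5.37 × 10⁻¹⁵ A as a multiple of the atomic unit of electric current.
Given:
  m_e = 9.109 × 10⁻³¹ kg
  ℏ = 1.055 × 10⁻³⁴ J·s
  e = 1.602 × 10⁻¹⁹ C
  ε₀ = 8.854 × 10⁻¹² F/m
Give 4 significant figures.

8.122 × 10⁻¹³

atomic unit of electric current: I_au = e E_h/ℏ = m_e e⁵/((4πε₀)²ℏ³) = 6.612 × 10⁻³ A.
5.37 × 10⁻¹⁵ / 6.612 × 10⁻³ = 8.122 × 10⁻¹³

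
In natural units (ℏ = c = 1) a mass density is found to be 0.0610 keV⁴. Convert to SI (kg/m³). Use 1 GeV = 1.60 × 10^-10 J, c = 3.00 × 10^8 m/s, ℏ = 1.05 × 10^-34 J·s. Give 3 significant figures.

1.42 × 10^-5 kg/m³

Mass density is [E]/(c²[L]³) = [E]⁴/(ℏ³c⁵).
1 GeV⁴ → 1/(ℏ³c⁵) × (1 GeV in J)⁴ = 2.33 × 10^20 kg/m³.
Convert the energy scale: 0.0610 keV⁴ = 6.10 × 10^-26 GeV⁴.
Result: 6.10 × 10^-26 × 2.33 × 10^20 = 1.42 × 10^-5 kg/m³.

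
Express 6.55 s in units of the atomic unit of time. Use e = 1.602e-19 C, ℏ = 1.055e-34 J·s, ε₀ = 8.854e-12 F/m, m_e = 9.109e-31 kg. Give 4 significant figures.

atomic unit of time: τ_au = (4πε₀)²ℏ³/(m_e e⁴) = 2.423e-17 s.
6.55 / 2.423e-17 = 2.703e17

2.703e17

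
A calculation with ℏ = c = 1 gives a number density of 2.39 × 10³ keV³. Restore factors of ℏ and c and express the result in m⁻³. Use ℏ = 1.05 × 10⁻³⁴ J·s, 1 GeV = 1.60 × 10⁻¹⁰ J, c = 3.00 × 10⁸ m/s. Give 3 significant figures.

3.13 × 10³² m⁻³

Number density is [L]⁻³ = [E]³/(ℏc)³.
1 GeV³ → 1/(ℏc)³ × (1 GeV in J)³ = 1.31 × 10⁴⁷ m⁻³.
Convert the energy scale: 2.39 × 10³ keV³ = 2.39 × 10⁻¹⁵ GeV³.
Result: 2.39 × 10⁻¹⁵ × 1.31 × 10⁴⁷ = 3.13 × 10³² m⁻³.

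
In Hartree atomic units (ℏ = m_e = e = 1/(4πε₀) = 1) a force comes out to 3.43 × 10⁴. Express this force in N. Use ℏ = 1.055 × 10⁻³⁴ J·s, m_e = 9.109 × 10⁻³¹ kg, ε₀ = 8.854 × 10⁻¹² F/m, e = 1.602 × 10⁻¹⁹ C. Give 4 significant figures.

One atomic unit of force: F_au = E_h/a₀ = m_e²e⁶/((4πε₀)³ℏ⁴) = 8.220 × 10⁻⁸ N.
3.43 × 10⁴ × 8.220 × 10⁻⁸ N = 2.819 × 10⁻³ N

2.819 × 10⁻³ N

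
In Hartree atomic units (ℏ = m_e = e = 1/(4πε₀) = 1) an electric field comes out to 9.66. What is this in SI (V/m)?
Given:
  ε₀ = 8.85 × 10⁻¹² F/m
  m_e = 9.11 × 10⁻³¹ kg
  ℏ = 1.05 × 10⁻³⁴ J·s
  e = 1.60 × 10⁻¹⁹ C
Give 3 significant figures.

One atomic unit of electric field: E_au = E_h/(e a₀) = m_e²e⁵/((4πε₀)³ℏ⁴) = 5.20 × 10¹¹ V/m.
9.66 × 5.20 × 10¹¹ V/m = 5.03 × 10¹² V/m

5.03 × 10¹² V/m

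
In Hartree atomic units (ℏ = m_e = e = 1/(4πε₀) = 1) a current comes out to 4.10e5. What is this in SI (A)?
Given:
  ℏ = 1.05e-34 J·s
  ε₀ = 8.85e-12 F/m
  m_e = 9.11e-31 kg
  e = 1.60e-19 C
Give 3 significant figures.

2.74e3 A

One atomic unit of electric current: I_au = e E_h/ℏ = m_e e⁵/((4πε₀)²ℏ³) = 6.67e-3 A.
4.10e5 × 6.67e-3 A = 2.74e3 A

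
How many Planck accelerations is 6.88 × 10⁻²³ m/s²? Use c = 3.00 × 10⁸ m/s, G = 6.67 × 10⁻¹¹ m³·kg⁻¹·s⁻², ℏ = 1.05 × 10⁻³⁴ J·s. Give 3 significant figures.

1.23 × 10⁻⁷⁴

Planck acceleration: a_P = √(c⁷/(ℏG)) = 5.59 × 10⁵¹ m/s².
6.88 × 10⁻²³ / 5.59 × 10⁵¹ = 1.23 × 10⁻⁷⁴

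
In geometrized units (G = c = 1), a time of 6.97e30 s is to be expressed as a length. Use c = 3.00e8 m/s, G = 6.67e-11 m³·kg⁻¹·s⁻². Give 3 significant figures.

2.09e39 m

Time → length via c.
6.97e30 s × (c) = 2.09e39 m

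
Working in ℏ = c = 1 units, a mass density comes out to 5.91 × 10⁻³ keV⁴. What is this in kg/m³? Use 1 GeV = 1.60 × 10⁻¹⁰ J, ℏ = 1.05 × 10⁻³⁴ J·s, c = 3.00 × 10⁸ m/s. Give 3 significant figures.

1.38 × 10⁻⁶ kg/m³

Mass density is [E]/(c²[L]³) = [E]⁴/(ℏ³c⁵).
1 GeV⁴ → 1/(ℏ³c⁵) × (1 GeV in J)⁴ = 2.33 × 10²⁰ kg/m³.
Convert the energy scale: 5.91 × 10⁻³ keV⁴ = 5.91 × 10⁻²⁷ GeV⁴.
Result: 5.91 × 10⁻²⁷ × 2.33 × 10²⁰ = 1.38 × 10⁻⁶ kg/m³.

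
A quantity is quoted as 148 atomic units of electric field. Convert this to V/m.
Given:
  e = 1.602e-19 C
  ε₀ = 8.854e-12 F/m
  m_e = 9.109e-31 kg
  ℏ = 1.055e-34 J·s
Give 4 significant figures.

One atomic unit of electric field: E_au = E_h/(e a₀) = m_e²e⁵/((4πε₀)³ℏ⁴) = 5.131e11 V/m.
148 × 5.131e11 V/m = 7.594e13 V/m

7.594e13 V/m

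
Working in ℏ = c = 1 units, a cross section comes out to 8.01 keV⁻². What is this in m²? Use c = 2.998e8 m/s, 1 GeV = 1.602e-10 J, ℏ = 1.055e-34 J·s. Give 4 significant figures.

3.122e-19 m²

Area is [L]² = [E]⁻²·(ℏc)²; restore (ℏc)².
1 GeV⁻² → (ℏc)² × (1 GeV in J)⁻² = 3.898e-32 m².
Convert the energy scale: 8.01 keV⁻² = 8.01e12 GeV⁻².
Result: 8.01e12 × 3.898e-32 = 3.122e-19 m².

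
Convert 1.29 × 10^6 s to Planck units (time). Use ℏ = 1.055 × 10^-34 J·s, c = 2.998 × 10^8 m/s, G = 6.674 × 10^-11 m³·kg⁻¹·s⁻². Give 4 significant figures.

2.392 × 10^49

Planck time: t_P = √(ℏG/c⁵) = 5.392 × 10^-44 s.
1.29 × 10^6 / 5.392 × 10^-44 = 2.392 × 10^49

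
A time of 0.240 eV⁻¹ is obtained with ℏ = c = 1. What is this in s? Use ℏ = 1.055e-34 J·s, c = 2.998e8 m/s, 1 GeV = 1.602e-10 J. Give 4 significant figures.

1.581e-16 s

A time is [E]⁻¹ in ℏ=c=1; restore one factor of ℏ.
1 GeV⁻¹ → ℏ × (1 GeV in J)⁻¹ = 6.586e-25 s.
Convert the energy scale: 0.240 eV⁻¹ = 2.40e8 GeV⁻¹.
Result: 2.40e8 × 6.586e-25 = 1.581e-16 s.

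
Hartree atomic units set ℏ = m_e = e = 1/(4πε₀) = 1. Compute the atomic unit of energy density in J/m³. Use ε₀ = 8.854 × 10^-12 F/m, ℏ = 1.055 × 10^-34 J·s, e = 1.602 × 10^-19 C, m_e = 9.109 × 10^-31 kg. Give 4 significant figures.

Dimensional analysis gives u_au = E_h/a₀³ = m_e⁴e¹⁰/((4πε₀)⁵ℏ⁸).
E_h = 4.354 × 10^-18 J
a₀ = 5.297 × 10^-11 m
E_h/a₀³ = 2.929 × 10^13 J/m³

2.929 × 10^13 J/m³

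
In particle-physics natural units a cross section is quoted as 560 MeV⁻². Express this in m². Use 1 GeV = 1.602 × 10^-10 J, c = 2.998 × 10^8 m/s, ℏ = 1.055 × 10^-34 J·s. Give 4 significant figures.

2.183 × 10^-23 m²

Area is [L]² = [E]⁻²·(ℏc)²; restore (ℏc)².
1 GeV⁻² → (ℏc)² × (1 GeV in J)⁻² = 3.898 × 10^-32 m².
Convert the energy scale: 560 MeV⁻² = 5.60 × 10^8 GeV⁻².
Result: 5.60 × 10^8 × 3.898 × 10^-32 = 2.183 × 10^-23 m².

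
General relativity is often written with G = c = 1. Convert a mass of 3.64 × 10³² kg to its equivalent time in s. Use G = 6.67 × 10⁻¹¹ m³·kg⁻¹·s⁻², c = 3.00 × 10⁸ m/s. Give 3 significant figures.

Mass → time via G/c³.
3.64 × 10³² kg × (G/c³) = 8.99 × 10⁻⁴ s

8.99 × 10⁻⁴ s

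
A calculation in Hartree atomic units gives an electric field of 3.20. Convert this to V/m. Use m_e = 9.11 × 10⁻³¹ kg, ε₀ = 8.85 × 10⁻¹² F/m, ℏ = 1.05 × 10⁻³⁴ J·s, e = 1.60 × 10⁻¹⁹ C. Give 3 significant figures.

One atomic unit of electric field: E_au = E_h/(e a₀) = m_e²e⁵/((4πε₀)³ℏ⁴) = 5.20 × 10¹¹ V/m.
3.20 × 5.20 × 10¹¹ V/m = 1.67 × 10¹² V/m

1.67 × 10¹² V/m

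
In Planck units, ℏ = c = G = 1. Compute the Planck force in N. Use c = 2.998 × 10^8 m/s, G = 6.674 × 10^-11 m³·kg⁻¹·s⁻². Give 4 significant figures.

Dimensional analysis gives F_P = c⁴/G.
  = 8.078 × 10^33 / 6.674 × 10^-11
  = 1.210 × 10^44 N

1.210 × 10^44 N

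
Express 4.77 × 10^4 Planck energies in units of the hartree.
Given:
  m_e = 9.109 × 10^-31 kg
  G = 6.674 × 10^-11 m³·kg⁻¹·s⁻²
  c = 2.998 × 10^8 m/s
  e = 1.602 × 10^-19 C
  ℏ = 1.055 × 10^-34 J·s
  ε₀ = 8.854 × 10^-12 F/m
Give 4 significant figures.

2.143 × 10^31

Planck energy: E_P = √(ℏc⁵/G) = 1.957 × 10^9 J
hartree: E_h = m_e e⁴/(4πε₀ℏ)² = 4.354 × 10^-18 J
4.77 × 10^4 × 1.957 × 10^9 / 4.354 × 10^-18 = 2.143 × 10^31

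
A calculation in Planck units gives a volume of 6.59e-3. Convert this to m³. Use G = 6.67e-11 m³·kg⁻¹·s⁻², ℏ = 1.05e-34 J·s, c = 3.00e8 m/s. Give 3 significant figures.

2.75e-107 m³

One Planck volume: V_P = (ℏG/c³)^(3/2) = 4.18e-105 m³.
6.59e-3 × 4.18e-105 m³ = 2.75e-107 m³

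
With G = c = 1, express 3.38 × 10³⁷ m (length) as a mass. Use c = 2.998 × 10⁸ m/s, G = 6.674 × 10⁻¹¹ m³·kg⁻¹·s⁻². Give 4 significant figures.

4.552 × 10⁶⁴ kg

Length → mass via c²/G.
3.38 × 10³⁷ m × (c²/G) = 4.552 × 10⁶⁴ kg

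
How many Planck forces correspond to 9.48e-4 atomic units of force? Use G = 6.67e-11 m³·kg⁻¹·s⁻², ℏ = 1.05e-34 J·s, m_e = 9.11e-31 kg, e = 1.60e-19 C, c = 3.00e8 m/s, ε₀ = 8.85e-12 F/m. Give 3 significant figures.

atomic unit of force: F_au = E_h/a₀ = m_e²e⁶/((4πε₀)³ℏ⁴) = 8.33e-8 N
Planck force: F_P = c⁴/G = 1.21e44 N
9.48e-4 × 8.33e-8 / 1.21e44 = 6.50e-55

6.50e-55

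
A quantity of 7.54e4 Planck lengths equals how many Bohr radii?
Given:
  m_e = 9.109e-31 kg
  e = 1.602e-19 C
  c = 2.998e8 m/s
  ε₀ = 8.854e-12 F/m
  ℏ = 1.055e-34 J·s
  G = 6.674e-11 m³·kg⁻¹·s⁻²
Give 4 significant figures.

Planck length: ℓ_P = √(ℏG/c³) = 1.616e-35 m
Bohr radius: a₀ = 4πε₀ℏ²/(m_e e²) = 5.297e-11 m
7.54e4 × 1.616e-35 / 5.297e-11 = 2.301e-20

2.301e-20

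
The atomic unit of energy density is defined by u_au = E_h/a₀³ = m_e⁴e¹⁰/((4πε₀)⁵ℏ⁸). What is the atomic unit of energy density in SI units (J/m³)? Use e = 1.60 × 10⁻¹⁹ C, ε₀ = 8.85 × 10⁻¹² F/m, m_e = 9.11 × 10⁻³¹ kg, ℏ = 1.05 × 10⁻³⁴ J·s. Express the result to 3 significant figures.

u_au = E_h/a₀³ = m_e⁴e¹⁰/((4πε₀)⁵ℏ⁸)
E_h = 4.38 × 10⁻¹⁸ J
a₀ = 5.26 × 10⁻¹¹ m
E_h/a₀³ = 3.01 × 10¹³ J/m³

3.01 × 10¹³ J/m³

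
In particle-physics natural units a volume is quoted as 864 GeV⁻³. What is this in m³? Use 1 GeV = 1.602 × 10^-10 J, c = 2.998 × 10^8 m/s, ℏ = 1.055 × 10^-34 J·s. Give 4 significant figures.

6.649 × 10^-45 m³

Volume is [L]³ = [E]⁻³·(ℏc)³.
1 GeV⁻³ → (ℏc)³ × (1 GeV in J)⁻³ = 7.696 × 10^-48 m³.
Result: 864 × 7.696 × 10^-48 = 6.649 × 10^-45 m³.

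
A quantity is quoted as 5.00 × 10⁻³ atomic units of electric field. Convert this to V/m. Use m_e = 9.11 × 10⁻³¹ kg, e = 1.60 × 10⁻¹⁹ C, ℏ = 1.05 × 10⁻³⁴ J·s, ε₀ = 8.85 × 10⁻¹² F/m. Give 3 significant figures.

One atomic unit of electric field: E_au = E_h/(e a₀) = m_e²e⁵/((4πε₀)³ℏ⁴) = 5.20 × 10¹¹ V/m.
5.00 × 10⁻³ × 5.20 × 10¹¹ V/m = 2.60 × 10⁹ V/m

2.60 × 10⁹ V/m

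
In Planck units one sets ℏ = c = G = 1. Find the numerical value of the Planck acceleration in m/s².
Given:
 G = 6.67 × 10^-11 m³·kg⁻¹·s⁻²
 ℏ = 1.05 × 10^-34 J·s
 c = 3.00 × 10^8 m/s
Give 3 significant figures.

a_P = √(c⁷/(ℏG))
  = √(3.12 × 10^103)
  = 5.59 × 10^51 m/s²

5.59 × 10^51 m/s²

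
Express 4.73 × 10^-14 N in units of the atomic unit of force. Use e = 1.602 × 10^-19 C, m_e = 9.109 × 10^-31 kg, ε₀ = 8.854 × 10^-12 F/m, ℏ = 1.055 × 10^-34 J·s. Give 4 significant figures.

atomic unit of force: F_au = E_h/a₀ = m_e²e⁶/((4πε₀)³ℏ⁴) = 8.220 × 10^-8 N.
4.73 × 10^-14 / 8.220 × 10^-8 = 5.754 × 10^-7

5.754 × 10^-7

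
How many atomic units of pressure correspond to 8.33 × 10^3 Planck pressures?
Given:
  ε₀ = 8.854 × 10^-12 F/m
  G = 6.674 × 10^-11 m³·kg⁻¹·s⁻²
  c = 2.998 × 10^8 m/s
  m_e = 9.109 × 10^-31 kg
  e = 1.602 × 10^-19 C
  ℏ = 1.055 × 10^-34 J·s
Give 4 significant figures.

Planck pressure: p_P = c⁷/(ℏG²) = 4.632 × 10^113 Pa
atomic unit of pressure: P_au = E_h/a₀³ = m_e⁴e¹⁰/((4πε₀)⁵ℏ⁸) = 2.929 × 10^13 Pa
8.33 × 10^3 × 4.632 × 10^113 / 2.929 × 10^13 = 1.317 × 10^104

1.317 × 10^104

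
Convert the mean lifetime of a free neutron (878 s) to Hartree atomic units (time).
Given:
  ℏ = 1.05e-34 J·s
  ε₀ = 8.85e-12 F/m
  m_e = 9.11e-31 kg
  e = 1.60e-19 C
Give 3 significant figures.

3.66e19

atomic unit of time: τ_au = (4πε₀)²ℏ³/(m_e e⁴) = 2.40e-17 s.
878 / 2.40e-17 = 3.66e19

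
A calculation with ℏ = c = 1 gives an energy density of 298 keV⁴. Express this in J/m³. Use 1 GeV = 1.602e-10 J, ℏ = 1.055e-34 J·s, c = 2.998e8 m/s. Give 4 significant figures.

6.203e15 J/m³

[E]/[L]³ = [E]⁴/(ℏc)³; restore (ℏc)⁻³.
1 GeV⁴ → 1/(ℏc)³ × (1 GeV in J)⁴ = 2.082e37 J/m³.
Convert the energy scale: 298 keV⁴ = 2.98e-22 GeV⁴.
Result: 2.98e-22 × 2.082e37 = 6.203e15 J/m³.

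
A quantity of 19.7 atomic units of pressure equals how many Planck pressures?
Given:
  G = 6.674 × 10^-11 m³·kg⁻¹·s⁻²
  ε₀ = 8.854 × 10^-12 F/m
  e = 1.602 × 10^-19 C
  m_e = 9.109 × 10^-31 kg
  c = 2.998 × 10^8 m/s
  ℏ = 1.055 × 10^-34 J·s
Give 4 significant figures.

atomic unit of pressure: P_au = E_h/a₀³ = m_e⁴e¹⁰/((4πε₀)⁵ℏ⁸) = 2.929 × 10^13 Pa
Planck pressure: p_P = c⁷/(ℏG²) = 4.632 × 10^113 Pa
19.7 × 2.929 × 10^13 / 4.632 × 10^113 = 1.246 × 10^-99

1.246 × 10^-99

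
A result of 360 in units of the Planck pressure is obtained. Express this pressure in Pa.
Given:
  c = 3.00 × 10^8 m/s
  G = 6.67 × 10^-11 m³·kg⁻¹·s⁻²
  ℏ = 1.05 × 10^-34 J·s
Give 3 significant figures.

1.69 × 10^116 Pa

One Planck pressure: p_P = c⁷/(ℏG²) = 4.68 × 10^113 Pa.
360 × 4.68 × 10^113 Pa = 1.69 × 10^116 Pa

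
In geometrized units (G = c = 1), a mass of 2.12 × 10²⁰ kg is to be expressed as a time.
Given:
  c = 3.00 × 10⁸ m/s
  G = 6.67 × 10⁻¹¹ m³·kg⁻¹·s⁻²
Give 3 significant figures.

5.24 × 10⁻¹⁶ s

Mass → time via G/c³.
2.12 × 10²⁰ kg × (G/c³) = 5.24 × 10⁻¹⁶ s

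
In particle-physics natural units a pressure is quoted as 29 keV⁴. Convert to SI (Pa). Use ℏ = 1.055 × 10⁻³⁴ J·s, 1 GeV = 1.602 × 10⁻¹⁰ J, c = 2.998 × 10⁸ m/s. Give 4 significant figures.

6.037 × 10¹⁴ Pa

Pressure is [E]/[L]³ = [E]⁴/(ℏc)³.
1 GeV⁴ → 1/(ℏc)³ × (1 GeV in J)⁴ = 2.082 × 10³⁷ Pa.
Convert the energy scale: 29 keV⁴ = 2.90 × 10⁻²³ GeV⁴.
Result: 2.90 × 10⁻²³ × 2.082 × 10³⁷ = 6.037 × 10¹⁴ Pa.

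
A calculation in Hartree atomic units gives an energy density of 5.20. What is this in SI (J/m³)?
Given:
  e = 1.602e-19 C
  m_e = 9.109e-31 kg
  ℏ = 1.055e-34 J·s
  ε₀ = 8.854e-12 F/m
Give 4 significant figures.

1.523e14 J/m³

One atomic unit of energy density: u_au = E_h/a₀³ = m_e⁴e¹⁰/((4πε₀)⁵ℏ⁸) = 2.929e13 J/m³.
5.20 × 2.929e13 J/m³ = 1.523e14 J/m³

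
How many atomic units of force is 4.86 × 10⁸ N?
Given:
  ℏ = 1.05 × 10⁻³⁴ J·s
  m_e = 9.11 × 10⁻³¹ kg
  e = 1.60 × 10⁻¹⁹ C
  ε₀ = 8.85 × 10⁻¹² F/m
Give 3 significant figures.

5.84 × 10¹⁵

atomic unit of force: F_au = E_h/a₀ = m_e²e⁶/((4πε₀)³ℏ⁴) = 8.33 × 10⁻⁸ N.
4.86 × 10⁸ / 8.33 × 10⁻⁸ = 5.84 × 10¹⁵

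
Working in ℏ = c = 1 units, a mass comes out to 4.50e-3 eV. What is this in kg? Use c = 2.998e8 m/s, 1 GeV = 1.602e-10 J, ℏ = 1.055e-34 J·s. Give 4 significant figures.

8.021e-39 kg

Mass is [E]/c²; divide by c².
1 GeV → 1/c² × (1 GeV in J) = 1.782e-27 kg.
Convert the energy scale: 4.50e-3 eV = 4.50e-12 GeV.
Result: 4.50e-12 × 1.782e-27 = 8.021e-39 kg.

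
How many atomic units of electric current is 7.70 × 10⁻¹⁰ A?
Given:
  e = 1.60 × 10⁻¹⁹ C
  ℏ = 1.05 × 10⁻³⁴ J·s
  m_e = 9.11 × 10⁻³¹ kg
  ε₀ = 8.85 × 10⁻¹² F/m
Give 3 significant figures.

atomic unit of electric current: I_au = e E_h/ℏ = m_e e⁵/((4πε₀)²ℏ³) = 6.67 × 10⁻³ A.
7.70 × 10⁻¹⁰ / 6.67 × 10⁻³ = 1.15 × 10⁻⁷

1.15 × 10⁻⁷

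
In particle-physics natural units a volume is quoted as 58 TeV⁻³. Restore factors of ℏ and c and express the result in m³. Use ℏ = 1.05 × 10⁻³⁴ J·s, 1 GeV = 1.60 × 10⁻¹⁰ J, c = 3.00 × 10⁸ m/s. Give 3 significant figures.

Volume is [L]³ = [E]⁻³·(ℏc)³.
1 GeV⁻³ → (ℏc)³ × (1 GeV in J)⁻³ = 7.63 × 10⁻⁴⁸ m³.
Convert the energy scale: 58 TeV⁻³ = 5.80 × 10⁻⁸ GeV⁻³.
Result: 5.80 × 10⁻⁸ × 7.63 × 10⁻⁴⁸ = 4.43 × 10⁻⁵⁵ m³.

4.43 × 10⁻⁵⁵ m³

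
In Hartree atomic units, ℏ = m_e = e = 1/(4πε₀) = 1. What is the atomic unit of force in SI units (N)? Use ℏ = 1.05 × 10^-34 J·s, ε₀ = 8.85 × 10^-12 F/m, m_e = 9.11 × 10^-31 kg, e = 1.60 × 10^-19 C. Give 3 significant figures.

Dimensional analysis gives F_au = E_h/a₀ = m_e²e⁶/((4πε₀)³ℏ⁴).
E_h = 4.38 × 10^-18 J
a₀ = 5.26 × 10^-11 m
E_h/a₀ = 8.33 × 10^-8 N

8.33 × 10^-8 N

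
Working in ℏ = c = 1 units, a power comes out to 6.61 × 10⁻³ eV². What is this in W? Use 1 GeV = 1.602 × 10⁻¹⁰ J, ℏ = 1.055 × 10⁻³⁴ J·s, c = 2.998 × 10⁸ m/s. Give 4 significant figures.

Power is [E]/[T] = [E]²/ℏ.
1 GeV² → 1/ℏ × (1 GeV in J)² = 2.433 × 10¹⁴ W.
Convert the energy scale: 6.61 × 10⁻³ eV² = 6.61 × 10⁻²¹ GeV².
Result: 6.61 × 10⁻²¹ × 2.433 × 10¹⁴ = 1.608 × 10⁻⁶ W.

1.608 × 10⁻⁶ W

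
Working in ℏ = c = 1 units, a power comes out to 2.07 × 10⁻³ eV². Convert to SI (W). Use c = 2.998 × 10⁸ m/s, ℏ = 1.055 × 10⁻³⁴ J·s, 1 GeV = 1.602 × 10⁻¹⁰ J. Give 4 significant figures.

Power is [E]/[T] = [E]²/ℏ.
1 GeV² → 1/ℏ × (1 GeV in J)² = 2.433 × 10¹⁴ W.
Convert the energy scale: 2.07 × 10⁻³ eV² = 2.07 × 10⁻²¹ GeV².
Result: 2.07 × 10⁻²¹ × 2.433 × 10¹⁴ = 5.036 × 10⁻⁷ W.

5.036 × 10⁻⁷ W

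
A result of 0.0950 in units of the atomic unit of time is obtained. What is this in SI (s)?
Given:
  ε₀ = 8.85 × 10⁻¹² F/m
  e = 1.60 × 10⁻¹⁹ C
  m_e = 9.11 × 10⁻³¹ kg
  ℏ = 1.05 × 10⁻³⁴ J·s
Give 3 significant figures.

One atomic unit of time: τ_au = (4πε₀)²ℏ³/(m_e e⁴) = 2.40 × 10⁻¹⁷ s.
0.0950 × 2.40 × 10⁻¹⁷ s = 2.28 × 10⁻¹⁸ s

2.28 × 10⁻¹⁸ s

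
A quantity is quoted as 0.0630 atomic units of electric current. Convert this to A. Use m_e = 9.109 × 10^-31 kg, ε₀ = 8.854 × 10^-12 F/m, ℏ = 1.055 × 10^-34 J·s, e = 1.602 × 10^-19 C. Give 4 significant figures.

One atomic unit of electric current: I_au = e E_h/ℏ = m_e e⁵/((4πε₀)²ℏ³) = 6.612 × 10^-3 A.
0.0630 × 6.612 × 10^-3 A = 4.166 × 10^-4 A

4.166 × 10^-4 A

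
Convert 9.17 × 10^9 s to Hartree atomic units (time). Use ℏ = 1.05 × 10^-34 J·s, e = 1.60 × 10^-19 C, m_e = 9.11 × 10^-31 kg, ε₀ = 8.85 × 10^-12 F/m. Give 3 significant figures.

3.82 × 10^26

atomic unit of time: τ_au = (4πε₀)²ℏ³/(m_e e⁴) = 2.40 × 10^-17 s.
9.17 × 10^9 / 2.40 × 10^-17 = 3.82 × 10^26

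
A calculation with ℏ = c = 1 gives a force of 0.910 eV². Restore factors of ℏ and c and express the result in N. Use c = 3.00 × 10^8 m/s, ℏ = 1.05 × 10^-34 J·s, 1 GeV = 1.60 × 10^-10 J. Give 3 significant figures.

7.40 × 10^-13 N

Force is [E]/[L] = [E]²/(ℏc); restore (ℏc)⁻¹.
1 GeV² → 1/(ℏc) × (1 GeV in J)² = 8.13 × 10^5 N.
Convert the energy scale: 0.910 eV² = 9.10 × 10^-19 GeV².
Result: 9.10 × 10^-19 × 8.13 × 10^5 = 7.40 × 10^-13 N.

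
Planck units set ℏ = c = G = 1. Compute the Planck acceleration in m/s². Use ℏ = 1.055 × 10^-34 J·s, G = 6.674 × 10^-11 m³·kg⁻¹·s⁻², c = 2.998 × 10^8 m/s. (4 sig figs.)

5.560 × 10^51 m/s²

Dimensional analysis gives a_P = √(c⁷/(ℏG)).
  = √(3.092 × 10^103)
  = 5.560 × 10^51 m/s²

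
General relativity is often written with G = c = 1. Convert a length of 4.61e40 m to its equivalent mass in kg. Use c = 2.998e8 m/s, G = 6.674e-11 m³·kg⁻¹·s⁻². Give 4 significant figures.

Length → mass via c²/G.
4.61e40 m × (c²/G) = 6.208e67 kg

6.208e67 kg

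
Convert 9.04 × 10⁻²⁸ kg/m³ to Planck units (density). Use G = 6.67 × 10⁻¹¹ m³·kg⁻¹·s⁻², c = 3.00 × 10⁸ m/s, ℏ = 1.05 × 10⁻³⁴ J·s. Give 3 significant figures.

Planck density: ρ_P = c⁵/(ℏG²) = 5.20 × 10⁹⁶ kg/m³.
9.04 × 10⁻²⁸ / 5.20 × 10⁹⁶ = 1.74 × 10⁻¹²⁴

1.74 × 10⁻¹²⁴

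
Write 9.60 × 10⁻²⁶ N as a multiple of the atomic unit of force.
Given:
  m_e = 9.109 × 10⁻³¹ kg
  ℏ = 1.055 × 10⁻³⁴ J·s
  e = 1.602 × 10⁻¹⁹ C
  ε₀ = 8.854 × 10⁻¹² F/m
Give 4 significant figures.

1.168 × 10⁻¹⁸

atomic unit of force: F_au = E_h/a₀ = m_e²e⁶/((4πε₀)³ℏ⁴) = 8.220 × 10⁻⁸ N.
9.60 × 10⁻²⁶ / 8.220 × 10⁻⁸ = 1.168 × 10⁻¹⁸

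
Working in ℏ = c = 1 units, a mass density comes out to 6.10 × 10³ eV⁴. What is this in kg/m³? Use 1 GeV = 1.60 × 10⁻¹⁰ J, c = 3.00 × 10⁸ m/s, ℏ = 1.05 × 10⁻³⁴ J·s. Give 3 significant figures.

Mass density is [E]/(c²[L]³) = [E]⁴/(ℏ³c⁵).
1 GeV⁴ → 1/(ℏ³c⁵) × (1 GeV in J)⁴ = 2.33 × 10²⁰ kg/m³.
Convert the energy scale: 6.10 × 10³ eV⁴ = 6.10 × 10⁻³³ GeV⁴.
Result: 6.10 × 10⁻³³ × 2.33 × 10²⁰ = 1.42 × 10⁻¹² kg/m³.

1.42 × 10⁻¹² kg/m³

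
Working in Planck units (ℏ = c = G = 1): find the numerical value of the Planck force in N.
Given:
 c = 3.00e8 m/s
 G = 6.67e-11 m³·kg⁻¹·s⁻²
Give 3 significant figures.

The unique combination of the constants set to 1 with dimensions of force is F_P = c⁴/G.
  = 8.10e33 / 6.67e-11
  = 1.21e44 N

1.21e44 N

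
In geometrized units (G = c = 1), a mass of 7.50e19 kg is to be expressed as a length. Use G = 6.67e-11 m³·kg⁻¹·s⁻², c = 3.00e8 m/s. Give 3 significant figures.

In G = c = 1 units mass has dimensions of length; the conversion factor is G/c².
7.50e19 kg × (G/c²) = 5.56e-8 m

5.56e-8 m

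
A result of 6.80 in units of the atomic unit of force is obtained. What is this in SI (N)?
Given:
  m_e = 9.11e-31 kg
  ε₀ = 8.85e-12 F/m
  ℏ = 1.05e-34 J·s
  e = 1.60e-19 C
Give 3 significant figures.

One atomic unit of force: F_au = E_h/a₀ = m_e²e⁶/((4πε₀)³ℏ⁴) = 8.33e-8 N.
6.80 × 8.33e-8 N = 5.66e-7 N

5.66e-7 N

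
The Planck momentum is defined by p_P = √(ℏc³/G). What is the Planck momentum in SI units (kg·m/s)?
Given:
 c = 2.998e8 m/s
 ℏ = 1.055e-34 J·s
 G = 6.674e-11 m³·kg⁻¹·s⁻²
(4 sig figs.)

p_P = √(ℏc³/G)
  = √(42.60)
  = 6.527 kg·m/s

6.527 kg·m/s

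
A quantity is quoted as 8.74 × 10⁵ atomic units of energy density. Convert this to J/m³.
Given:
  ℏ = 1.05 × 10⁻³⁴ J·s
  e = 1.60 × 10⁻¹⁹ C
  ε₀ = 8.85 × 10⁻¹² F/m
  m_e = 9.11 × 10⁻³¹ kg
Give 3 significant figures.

One atomic unit of energy density: u_au = E_h/a₀³ = m_e⁴e¹⁰/((4πε₀)⁵ℏ⁸) = 3.01 × 10¹³ J/m³.
8.74 × 10⁵ × 3.01 × 10¹³ J/m³ = 2.63 × 10¹⁹ J/m³

2.63 × 10¹⁹ J/m³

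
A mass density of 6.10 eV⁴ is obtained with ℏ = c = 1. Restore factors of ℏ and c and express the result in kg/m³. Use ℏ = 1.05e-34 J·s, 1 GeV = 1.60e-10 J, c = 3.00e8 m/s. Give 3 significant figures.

1.42e-15 kg/m³

Mass density is [E]/(c²[L]³) = [E]⁴/(ℏ³c⁵).
1 GeV⁴ → 1/(ℏ³c⁵) × (1 GeV in J)⁴ = 2.33e20 kg/m³.
Convert the energy scale: 6.10 eV⁴ = 6.10e-36 GeV⁴.
Result: 6.10e-36 × 2.33e20 = 1.42e-15 kg/m³.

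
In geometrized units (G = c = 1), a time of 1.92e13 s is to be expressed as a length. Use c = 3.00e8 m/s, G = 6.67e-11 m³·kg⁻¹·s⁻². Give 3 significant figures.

Time → length via c.
1.92e13 s × (c) = 5.76e21 m

5.76e21 m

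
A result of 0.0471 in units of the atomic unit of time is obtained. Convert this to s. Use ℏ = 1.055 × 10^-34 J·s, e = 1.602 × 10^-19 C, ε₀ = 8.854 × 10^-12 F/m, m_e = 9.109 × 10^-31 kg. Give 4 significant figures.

One atomic unit of time: τ_au = (4πε₀)²ℏ³/(m_e e⁴) = 2.423 × 10^-17 s.
0.0471 × 2.423 × 10^-17 s = 1.141 × 10^-18 s

1.141 × 10^-18 s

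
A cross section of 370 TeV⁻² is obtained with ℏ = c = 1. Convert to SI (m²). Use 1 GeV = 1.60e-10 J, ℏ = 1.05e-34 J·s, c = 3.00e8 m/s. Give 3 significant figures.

Area is [L]² = [E]⁻²·(ℏc)²; restore (ℏc)².
1 GeV⁻² → (ℏc)² × (1 GeV in J)⁻² = 3.88e-32 m².
Convert the energy scale: 370 TeV⁻² = 3.70e-4 GeV⁻².
Result: 3.70e-4 × 3.88e-32 = 1.43e-35 m².

1.43e-35 m²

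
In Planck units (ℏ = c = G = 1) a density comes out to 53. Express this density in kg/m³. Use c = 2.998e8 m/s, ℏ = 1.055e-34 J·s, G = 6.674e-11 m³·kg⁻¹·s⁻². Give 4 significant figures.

One Planck density: ρ_P = c⁵/(ℏG²) = 5.154e96 kg/m³.
53 × 5.154e96 kg/m³ = 2.732e98 kg/m³

2.732e98 kg/m³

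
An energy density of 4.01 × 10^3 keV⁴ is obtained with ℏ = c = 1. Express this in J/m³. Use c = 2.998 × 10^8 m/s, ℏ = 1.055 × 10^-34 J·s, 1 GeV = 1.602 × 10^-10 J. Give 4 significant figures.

[E]/[L]³ = [E]⁴/(ℏc)³; restore (ℏc)⁻³.
1 GeV⁴ → 1/(ℏc)³ × (1 GeV in J)⁴ = 2.082 × 10^37 J/m³.
Convert the energy scale: 4.01 × 10^3 keV⁴ = 4.01 × 10^-21 GeV⁴.
Result: 4.01 × 10^-21 × 2.082 × 10^37 = 8.347 × 10^16 J/m³.

8.347 × 10^16 J/m³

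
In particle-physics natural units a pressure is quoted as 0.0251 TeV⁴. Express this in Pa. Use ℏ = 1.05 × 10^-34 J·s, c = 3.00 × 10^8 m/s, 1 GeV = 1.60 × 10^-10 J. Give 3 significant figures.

Pressure is [E]/[L]³ = [E]⁴/(ℏc)³.
1 GeV⁴ → 1/(ℏc)³ × (1 GeV in J)⁴ = 2.10 × 10^37 Pa.
Convert the energy scale: 0.0251 TeV⁴ = 2.51 × 10^10 GeV⁴.
Result: 2.51 × 10^10 × 2.10 × 10^37 = 5.26 × 10^47 Pa.

5.26 × 10^47 Pa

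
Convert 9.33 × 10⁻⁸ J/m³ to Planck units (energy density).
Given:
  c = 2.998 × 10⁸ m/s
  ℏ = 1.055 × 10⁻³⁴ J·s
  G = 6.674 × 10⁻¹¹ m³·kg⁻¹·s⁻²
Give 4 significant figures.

2.014 × 10⁻¹²¹

Planck energy density: u_P = c⁷/(ℏG²) = 4.632 × 10¹¹³ J/m³.
9.33 × 10⁻⁸ / 4.632 × 10¹¹³ = 2.014 × 10⁻¹²¹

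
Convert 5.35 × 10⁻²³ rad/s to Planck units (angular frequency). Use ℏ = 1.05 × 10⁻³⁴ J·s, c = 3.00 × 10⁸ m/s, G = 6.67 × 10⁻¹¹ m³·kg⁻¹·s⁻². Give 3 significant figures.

Planck angular frequency: ω_P = √(c⁵/(ℏG)) = 1.86 × 10⁴³ rad/s.
5.35 × 10⁻²³ / 1.86 × 10⁴³ = 2.87 × 10⁻⁶⁶

2.87 × 10⁻⁶⁶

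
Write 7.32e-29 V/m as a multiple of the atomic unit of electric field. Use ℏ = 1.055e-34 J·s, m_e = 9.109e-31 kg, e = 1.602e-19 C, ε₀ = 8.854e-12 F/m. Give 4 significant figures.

1.427e-40

atomic unit of electric field: E_au = E_h/(e a₀) = m_e²e⁵/((4πε₀)³ℏ⁴) = 5.131e11 V/m.
7.32e-29 / 5.131e11 = 1.427e-40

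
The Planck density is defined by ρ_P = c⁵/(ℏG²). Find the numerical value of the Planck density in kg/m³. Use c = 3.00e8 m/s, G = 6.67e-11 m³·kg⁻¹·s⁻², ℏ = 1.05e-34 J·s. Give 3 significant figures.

5.20e96 kg/m³

ρ_P = c⁵/(ℏG²)
  = 2.43e42 / 4.67e-55
  = 5.20e96 kg/m³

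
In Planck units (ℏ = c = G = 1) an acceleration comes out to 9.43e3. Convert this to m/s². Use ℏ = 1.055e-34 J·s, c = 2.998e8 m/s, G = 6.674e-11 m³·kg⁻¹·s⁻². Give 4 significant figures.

One Planck acceleration: a_P = √(c⁷/(ℏG)) = 5.560e51 m/s².
9.43e3 × 5.560e51 m/s² = 5.243e55 m/s²

5.243e55 m/s²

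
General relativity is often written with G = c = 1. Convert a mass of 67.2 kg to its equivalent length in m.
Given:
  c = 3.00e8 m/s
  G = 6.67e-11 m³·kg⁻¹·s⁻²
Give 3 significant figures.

4.98e-26 m

In G = c = 1 units mass has dimensions of length; the conversion factor is G/c².
67.2 kg × (G/c²) = 4.98e-26 m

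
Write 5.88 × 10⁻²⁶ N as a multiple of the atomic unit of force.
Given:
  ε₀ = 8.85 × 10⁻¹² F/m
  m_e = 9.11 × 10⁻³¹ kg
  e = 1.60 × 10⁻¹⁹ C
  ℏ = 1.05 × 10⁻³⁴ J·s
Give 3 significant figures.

atomic unit of force: F_au = E_h/a₀ = m_e²e⁶/((4πε₀)³ℏ⁴) = 8.33 × 10⁻⁸ N.
5.88 × 10⁻²⁶ / 8.33 × 10⁻⁸ = 7.06 × 10⁻¹⁹

7.06 × 10⁻¹⁹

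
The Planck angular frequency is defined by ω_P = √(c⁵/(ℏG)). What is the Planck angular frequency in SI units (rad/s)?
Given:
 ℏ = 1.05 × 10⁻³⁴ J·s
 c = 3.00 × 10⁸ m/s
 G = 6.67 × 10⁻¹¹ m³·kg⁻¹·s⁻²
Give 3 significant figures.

1.86 × 10⁴³ rad/s

ω_P = √(c⁵/(ℏG))
  = √(3.47 × 10⁸⁶)
  = 1.86 × 10⁴³ rad/s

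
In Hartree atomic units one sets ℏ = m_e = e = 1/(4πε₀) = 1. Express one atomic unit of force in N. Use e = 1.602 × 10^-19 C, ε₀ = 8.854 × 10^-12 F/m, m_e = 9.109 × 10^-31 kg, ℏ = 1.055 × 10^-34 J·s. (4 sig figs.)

8.220 × 10^-8 N

F_au = E_h/a₀ = m_e²e⁶/((4πε₀)³ℏ⁴)
E_h = 4.354 × 10^-18 J
a₀ = 5.297 × 10^-11 m
E_h/a₀ = 8.220 × 10^-8 N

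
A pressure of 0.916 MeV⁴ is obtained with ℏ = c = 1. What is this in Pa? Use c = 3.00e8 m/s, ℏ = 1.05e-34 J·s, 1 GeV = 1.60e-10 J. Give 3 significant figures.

1.92e25 Pa

Pressure is [E]/[L]³ = [E]⁴/(ℏc)³.
1 GeV⁴ → 1/(ℏc)³ × (1 GeV in J)⁴ = 2.10e37 Pa.
Convert the energy scale: 0.916 MeV⁴ = 9.16e-13 GeV⁴.
Result: 9.16e-13 × 2.10e37 = 1.92e25 Pa.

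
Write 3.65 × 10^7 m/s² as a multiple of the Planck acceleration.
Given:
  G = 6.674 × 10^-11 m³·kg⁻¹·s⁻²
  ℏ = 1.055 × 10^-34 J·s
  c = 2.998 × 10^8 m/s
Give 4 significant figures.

Planck acceleration: a_P = √(c⁷/(ℏG)) = 5.560 × 10^51 m/s².
3.65 × 10^7 / 5.560 × 10^51 = 6.564 × 10^-45

6.564 × 10^-45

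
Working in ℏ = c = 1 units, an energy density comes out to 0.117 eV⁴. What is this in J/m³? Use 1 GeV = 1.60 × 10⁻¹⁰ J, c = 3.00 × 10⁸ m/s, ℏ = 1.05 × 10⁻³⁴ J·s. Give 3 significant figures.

2.45 J/m³

[E]/[L]³ = [E]⁴/(ℏc)³; restore (ℏc)⁻³.
1 GeV⁴ → 1/(ℏc)³ × (1 GeV in J)⁴ = 2.10 × 10³⁷ J/m³.
Convert the energy scale: 0.117 eV⁴ = 1.17 × 10⁻³⁷ GeV⁴.
Result: 1.17 × 10⁻³⁷ × 2.10 × 10³⁷ = 2.45 J/m³.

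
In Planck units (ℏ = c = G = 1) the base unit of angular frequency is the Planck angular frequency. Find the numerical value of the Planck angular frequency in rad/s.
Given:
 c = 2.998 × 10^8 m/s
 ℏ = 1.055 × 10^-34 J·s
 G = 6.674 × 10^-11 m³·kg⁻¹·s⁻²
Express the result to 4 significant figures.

ω_P = √(c⁵/(ℏG))
  = √(3.440 × 10^86)
  = 1.855 × 10^43 rad/s

1.855 × 10^43 rad/s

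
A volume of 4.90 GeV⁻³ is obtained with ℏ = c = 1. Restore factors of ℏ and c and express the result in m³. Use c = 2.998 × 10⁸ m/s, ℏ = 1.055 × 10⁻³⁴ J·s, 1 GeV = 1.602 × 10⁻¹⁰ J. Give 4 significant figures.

3.771 × 10⁻⁴⁷ m³

Volume is [L]³ = [E]⁻³·(ℏc)³.
1 GeV⁻³ → (ℏc)³ × (1 GeV in J)⁻³ = 7.696 × 10⁻⁴⁸ m³.
Result: 4.90 × 7.696 × 10⁻⁴⁸ = 3.771 × 10⁻⁴⁷ m³.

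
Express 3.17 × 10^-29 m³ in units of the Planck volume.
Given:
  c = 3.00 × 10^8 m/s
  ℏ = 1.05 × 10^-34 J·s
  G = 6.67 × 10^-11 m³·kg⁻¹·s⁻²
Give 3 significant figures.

Planck volume: V_P = (ℏG/c³)^(3/2) = 4.18 × 10^-105 m³.
3.17 × 10^-29 / 4.18 × 10^-105 = 7.59 × 10^75

7.59 × 10^75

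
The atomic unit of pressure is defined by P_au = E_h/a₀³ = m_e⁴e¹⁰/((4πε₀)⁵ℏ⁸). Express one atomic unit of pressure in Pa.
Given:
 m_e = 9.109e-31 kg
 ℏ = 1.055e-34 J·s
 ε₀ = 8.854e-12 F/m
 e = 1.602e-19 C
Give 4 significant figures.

P_au = E_h/a₀³ = m_e⁴e¹⁰/((4πε₀)⁵ℏ⁸)
E_h = 4.354e-18 J
a₀ = 5.297e-11 m
E_h/a₀³ = 2.929e13 Pa

2.929e13 Pa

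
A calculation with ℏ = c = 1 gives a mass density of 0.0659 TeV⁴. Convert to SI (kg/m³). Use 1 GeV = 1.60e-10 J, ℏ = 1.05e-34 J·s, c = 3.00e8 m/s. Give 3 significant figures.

1.54e31 kg/m³

Mass density is [E]/(c²[L]³) = [E]⁴/(ℏ³c⁵).
1 GeV⁴ → 1/(ℏ³c⁵) × (1 GeV in J)⁴ = 2.33e20 kg/m³.
Convert the energy scale: 0.0659 TeV⁴ = 6.59e10 GeV⁴.
Result: 6.59e10 × 2.33e20 = 1.54e31 kg/m³.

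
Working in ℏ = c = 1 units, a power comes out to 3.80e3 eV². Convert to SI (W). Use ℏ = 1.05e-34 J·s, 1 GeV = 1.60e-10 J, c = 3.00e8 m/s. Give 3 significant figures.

0.926 W

Power is [E]/[T] = [E]²/ℏ.
1 GeV² → 1/ℏ × (1 GeV in J)² = 2.44e14 W.
Convert the energy scale: 3.80e3 eV² = 3.80e-15 GeV².
Result: 3.80e-15 × 2.44e14 = 0.926 W.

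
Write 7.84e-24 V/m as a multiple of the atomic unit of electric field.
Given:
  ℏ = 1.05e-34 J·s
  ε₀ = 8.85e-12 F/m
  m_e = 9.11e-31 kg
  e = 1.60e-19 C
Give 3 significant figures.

atomic unit of electric field: E_au = E_h/(e a₀) = m_e²e⁵/((4πε₀)³ℏ⁴) = 5.20e11 V/m.
7.84e-24 / 5.20e11 = 1.51e-35

1.51e-35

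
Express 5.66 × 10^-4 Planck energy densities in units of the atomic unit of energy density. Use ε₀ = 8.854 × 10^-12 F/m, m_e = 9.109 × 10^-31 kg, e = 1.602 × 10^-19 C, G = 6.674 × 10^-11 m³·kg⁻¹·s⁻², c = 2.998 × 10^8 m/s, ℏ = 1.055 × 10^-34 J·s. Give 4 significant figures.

Planck energy density: u_P = c⁷/(ℏG²) = 4.632 × 10^113 J/m³
atomic unit of energy density: u_au = E_h/a₀³ = m_e⁴e¹⁰/((4πε₀)⁵ℏ⁸) = 2.929 × 10^13 J/m³
5.66 × 10^-4 × 4.632 × 10^113 / 2.929 × 10^13 = 8.951 × 10^96

8.951 × 10^96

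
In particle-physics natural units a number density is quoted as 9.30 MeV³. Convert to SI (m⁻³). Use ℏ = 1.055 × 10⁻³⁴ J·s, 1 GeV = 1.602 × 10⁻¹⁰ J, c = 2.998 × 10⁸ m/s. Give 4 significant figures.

1.208 × 10³⁹ m⁻³

Number density is [L]⁻³ = [E]³/(ℏc)³.
1 GeV³ → 1/(ℏc)³ × (1 GeV in J)³ = 1.299 × 10⁴⁷ m⁻³.
Convert the energy scale: 9.30 MeV³ = 9.30 × 10⁻⁹ GeV³.
Result: 9.30 × 10⁻⁹ × 1.299 × 10⁴⁷ = 1.208 × 10³⁹ m⁻³.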